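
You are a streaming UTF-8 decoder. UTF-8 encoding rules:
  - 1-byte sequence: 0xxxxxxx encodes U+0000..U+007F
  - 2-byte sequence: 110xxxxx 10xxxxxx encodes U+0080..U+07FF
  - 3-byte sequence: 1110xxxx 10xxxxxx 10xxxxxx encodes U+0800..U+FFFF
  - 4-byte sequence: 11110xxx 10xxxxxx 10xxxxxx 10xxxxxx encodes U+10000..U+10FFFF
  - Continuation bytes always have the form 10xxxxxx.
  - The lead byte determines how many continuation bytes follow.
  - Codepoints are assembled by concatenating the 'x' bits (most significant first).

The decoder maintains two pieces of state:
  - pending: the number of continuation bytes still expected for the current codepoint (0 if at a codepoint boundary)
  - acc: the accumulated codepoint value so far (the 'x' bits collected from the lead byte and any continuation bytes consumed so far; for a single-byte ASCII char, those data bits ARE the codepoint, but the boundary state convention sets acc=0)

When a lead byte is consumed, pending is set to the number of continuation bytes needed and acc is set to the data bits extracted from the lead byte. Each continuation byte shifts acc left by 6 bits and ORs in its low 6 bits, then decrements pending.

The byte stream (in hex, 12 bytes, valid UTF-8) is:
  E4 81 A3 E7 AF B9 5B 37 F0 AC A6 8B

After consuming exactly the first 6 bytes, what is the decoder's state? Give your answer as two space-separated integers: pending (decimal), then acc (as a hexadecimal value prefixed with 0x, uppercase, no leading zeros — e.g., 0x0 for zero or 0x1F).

Answer: 0 0x7BF9

Derivation:
Byte[0]=E4: 3-byte lead. pending=2, acc=0x4
Byte[1]=81: continuation. acc=(acc<<6)|0x01=0x101, pending=1
Byte[2]=A3: continuation. acc=(acc<<6)|0x23=0x4063, pending=0
Byte[3]=E7: 3-byte lead. pending=2, acc=0x7
Byte[4]=AF: continuation. acc=(acc<<6)|0x2F=0x1EF, pending=1
Byte[5]=B9: continuation. acc=(acc<<6)|0x39=0x7BF9, pending=0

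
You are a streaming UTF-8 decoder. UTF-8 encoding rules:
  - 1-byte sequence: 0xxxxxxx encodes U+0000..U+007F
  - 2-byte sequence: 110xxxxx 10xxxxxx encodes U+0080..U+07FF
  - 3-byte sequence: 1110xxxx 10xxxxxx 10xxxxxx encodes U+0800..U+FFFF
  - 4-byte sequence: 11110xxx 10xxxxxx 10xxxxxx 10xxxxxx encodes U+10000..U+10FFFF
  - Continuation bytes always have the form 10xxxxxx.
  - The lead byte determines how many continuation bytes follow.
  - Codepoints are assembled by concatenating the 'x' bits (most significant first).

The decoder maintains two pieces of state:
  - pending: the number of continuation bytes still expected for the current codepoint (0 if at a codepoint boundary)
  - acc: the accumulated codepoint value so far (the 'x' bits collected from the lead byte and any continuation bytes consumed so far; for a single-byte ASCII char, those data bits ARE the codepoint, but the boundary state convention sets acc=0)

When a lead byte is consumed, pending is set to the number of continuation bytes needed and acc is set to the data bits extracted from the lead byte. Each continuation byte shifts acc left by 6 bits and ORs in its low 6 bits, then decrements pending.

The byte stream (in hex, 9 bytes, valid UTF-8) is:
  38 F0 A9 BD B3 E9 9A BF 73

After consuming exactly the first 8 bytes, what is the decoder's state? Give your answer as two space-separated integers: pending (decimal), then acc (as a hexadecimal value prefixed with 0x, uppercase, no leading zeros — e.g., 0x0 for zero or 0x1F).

Byte[0]=38: 1-byte. pending=0, acc=0x0
Byte[1]=F0: 4-byte lead. pending=3, acc=0x0
Byte[2]=A9: continuation. acc=(acc<<6)|0x29=0x29, pending=2
Byte[3]=BD: continuation. acc=(acc<<6)|0x3D=0xA7D, pending=1
Byte[4]=B3: continuation. acc=(acc<<6)|0x33=0x29F73, pending=0
Byte[5]=E9: 3-byte lead. pending=2, acc=0x9
Byte[6]=9A: continuation. acc=(acc<<6)|0x1A=0x25A, pending=1
Byte[7]=BF: continuation. acc=(acc<<6)|0x3F=0x96BF, pending=0

Answer: 0 0x96BF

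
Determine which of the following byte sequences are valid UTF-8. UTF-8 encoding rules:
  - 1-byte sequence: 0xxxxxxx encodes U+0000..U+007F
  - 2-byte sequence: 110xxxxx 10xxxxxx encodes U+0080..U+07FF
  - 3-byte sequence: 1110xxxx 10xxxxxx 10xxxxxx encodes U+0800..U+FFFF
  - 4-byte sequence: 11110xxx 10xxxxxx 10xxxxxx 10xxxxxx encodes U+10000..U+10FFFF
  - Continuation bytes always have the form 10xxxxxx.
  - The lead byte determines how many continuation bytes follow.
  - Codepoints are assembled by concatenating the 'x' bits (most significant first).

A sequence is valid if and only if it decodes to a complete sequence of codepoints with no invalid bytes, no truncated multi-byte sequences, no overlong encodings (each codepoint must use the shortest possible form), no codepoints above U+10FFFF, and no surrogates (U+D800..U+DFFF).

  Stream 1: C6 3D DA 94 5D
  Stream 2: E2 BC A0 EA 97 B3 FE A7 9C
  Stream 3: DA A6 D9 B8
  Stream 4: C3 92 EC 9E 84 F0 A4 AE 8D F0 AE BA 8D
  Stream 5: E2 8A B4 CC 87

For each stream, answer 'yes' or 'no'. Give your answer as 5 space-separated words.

Answer: no no yes yes yes

Derivation:
Stream 1: error at byte offset 1. INVALID
Stream 2: error at byte offset 6. INVALID
Stream 3: decodes cleanly. VALID
Stream 4: decodes cleanly. VALID
Stream 5: decodes cleanly. VALID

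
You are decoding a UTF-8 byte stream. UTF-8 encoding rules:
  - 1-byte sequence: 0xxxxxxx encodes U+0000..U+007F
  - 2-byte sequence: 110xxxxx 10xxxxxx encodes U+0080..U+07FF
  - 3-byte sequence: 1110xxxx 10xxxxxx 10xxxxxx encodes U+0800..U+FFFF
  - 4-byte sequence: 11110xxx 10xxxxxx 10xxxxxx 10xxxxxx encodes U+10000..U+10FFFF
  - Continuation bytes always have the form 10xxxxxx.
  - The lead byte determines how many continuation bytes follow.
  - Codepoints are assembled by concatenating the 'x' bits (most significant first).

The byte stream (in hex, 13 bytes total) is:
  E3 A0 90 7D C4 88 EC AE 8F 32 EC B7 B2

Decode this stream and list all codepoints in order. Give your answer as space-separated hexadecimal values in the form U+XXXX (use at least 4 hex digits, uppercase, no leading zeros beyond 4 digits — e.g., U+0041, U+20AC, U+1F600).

Answer: U+3810 U+007D U+0108 U+CB8F U+0032 U+CDF2

Derivation:
Byte[0]=E3: 3-byte lead, need 2 cont bytes. acc=0x3
Byte[1]=A0: continuation. acc=(acc<<6)|0x20=0xE0
Byte[2]=90: continuation. acc=(acc<<6)|0x10=0x3810
Completed: cp=U+3810 (starts at byte 0)
Byte[3]=7D: 1-byte ASCII. cp=U+007D
Byte[4]=C4: 2-byte lead, need 1 cont bytes. acc=0x4
Byte[5]=88: continuation. acc=(acc<<6)|0x08=0x108
Completed: cp=U+0108 (starts at byte 4)
Byte[6]=EC: 3-byte lead, need 2 cont bytes. acc=0xC
Byte[7]=AE: continuation. acc=(acc<<6)|0x2E=0x32E
Byte[8]=8F: continuation. acc=(acc<<6)|0x0F=0xCB8F
Completed: cp=U+CB8F (starts at byte 6)
Byte[9]=32: 1-byte ASCII. cp=U+0032
Byte[10]=EC: 3-byte lead, need 2 cont bytes. acc=0xC
Byte[11]=B7: continuation. acc=(acc<<6)|0x37=0x337
Byte[12]=B2: continuation. acc=(acc<<6)|0x32=0xCDF2
Completed: cp=U+CDF2 (starts at byte 10)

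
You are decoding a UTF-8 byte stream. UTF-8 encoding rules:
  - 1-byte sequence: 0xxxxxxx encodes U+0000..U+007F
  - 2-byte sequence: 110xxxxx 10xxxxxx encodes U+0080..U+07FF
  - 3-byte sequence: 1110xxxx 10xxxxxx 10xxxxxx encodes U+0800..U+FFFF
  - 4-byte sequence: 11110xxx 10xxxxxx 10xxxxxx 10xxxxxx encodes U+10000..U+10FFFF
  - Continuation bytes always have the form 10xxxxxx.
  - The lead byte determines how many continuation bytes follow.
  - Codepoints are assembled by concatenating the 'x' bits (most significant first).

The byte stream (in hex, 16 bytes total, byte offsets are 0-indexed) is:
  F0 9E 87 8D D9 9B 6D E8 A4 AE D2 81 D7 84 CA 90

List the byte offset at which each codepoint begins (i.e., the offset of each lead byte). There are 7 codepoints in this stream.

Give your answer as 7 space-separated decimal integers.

Answer: 0 4 6 7 10 12 14

Derivation:
Byte[0]=F0: 4-byte lead, need 3 cont bytes. acc=0x0
Byte[1]=9E: continuation. acc=(acc<<6)|0x1E=0x1E
Byte[2]=87: continuation. acc=(acc<<6)|0x07=0x787
Byte[3]=8D: continuation. acc=(acc<<6)|0x0D=0x1E1CD
Completed: cp=U+1E1CD (starts at byte 0)
Byte[4]=D9: 2-byte lead, need 1 cont bytes. acc=0x19
Byte[5]=9B: continuation. acc=(acc<<6)|0x1B=0x65B
Completed: cp=U+065B (starts at byte 4)
Byte[6]=6D: 1-byte ASCII. cp=U+006D
Byte[7]=E8: 3-byte lead, need 2 cont bytes. acc=0x8
Byte[8]=A4: continuation. acc=(acc<<6)|0x24=0x224
Byte[9]=AE: continuation. acc=(acc<<6)|0x2E=0x892E
Completed: cp=U+892E (starts at byte 7)
Byte[10]=D2: 2-byte lead, need 1 cont bytes. acc=0x12
Byte[11]=81: continuation. acc=(acc<<6)|0x01=0x481
Completed: cp=U+0481 (starts at byte 10)
Byte[12]=D7: 2-byte lead, need 1 cont bytes. acc=0x17
Byte[13]=84: continuation. acc=(acc<<6)|0x04=0x5C4
Completed: cp=U+05C4 (starts at byte 12)
Byte[14]=CA: 2-byte lead, need 1 cont bytes. acc=0xA
Byte[15]=90: continuation. acc=(acc<<6)|0x10=0x290
Completed: cp=U+0290 (starts at byte 14)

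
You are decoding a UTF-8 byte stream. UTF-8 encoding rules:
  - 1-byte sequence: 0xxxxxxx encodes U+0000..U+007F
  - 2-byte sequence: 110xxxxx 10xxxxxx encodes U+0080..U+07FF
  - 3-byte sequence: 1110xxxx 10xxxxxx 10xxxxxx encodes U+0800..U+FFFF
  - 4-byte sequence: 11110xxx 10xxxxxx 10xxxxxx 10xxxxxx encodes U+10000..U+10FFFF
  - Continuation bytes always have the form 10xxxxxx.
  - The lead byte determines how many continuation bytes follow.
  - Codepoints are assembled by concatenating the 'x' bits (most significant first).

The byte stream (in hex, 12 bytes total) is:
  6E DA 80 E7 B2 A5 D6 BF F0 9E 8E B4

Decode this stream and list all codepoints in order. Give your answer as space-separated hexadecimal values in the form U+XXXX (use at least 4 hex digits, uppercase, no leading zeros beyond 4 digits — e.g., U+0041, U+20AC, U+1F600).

Answer: U+006E U+0680 U+7CA5 U+05BF U+1E3B4

Derivation:
Byte[0]=6E: 1-byte ASCII. cp=U+006E
Byte[1]=DA: 2-byte lead, need 1 cont bytes. acc=0x1A
Byte[2]=80: continuation. acc=(acc<<6)|0x00=0x680
Completed: cp=U+0680 (starts at byte 1)
Byte[3]=E7: 3-byte lead, need 2 cont bytes. acc=0x7
Byte[4]=B2: continuation. acc=(acc<<6)|0x32=0x1F2
Byte[5]=A5: continuation. acc=(acc<<6)|0x25=0x7CA5
Completed: cp=U+7CA5 (starts at byte 3)
Byte[6]=D6: 2-byte lead, need 1 cont bytes. acc=0x16
Byte[7]=BF: continuation. acc=(acc<<6)|0x3F=0x5BF
Completed: cp=U+05BF (starts at byte 6)
Byte[8]=F0: 4-byte lead, need 3 cont bytes. acc=0x0
Byte[9]=9E: continuation. acc=(acc<<6)|0x1E=0x1E
Byte[10]=8E: continuation. acc=(acc<<6)|0x0E=0x78E
Byte[11]=B4: continuation. acc=(acc<<6)|0x34=0x1E3B4
Completed: cp=U+1E3B4 (starts at byte 8)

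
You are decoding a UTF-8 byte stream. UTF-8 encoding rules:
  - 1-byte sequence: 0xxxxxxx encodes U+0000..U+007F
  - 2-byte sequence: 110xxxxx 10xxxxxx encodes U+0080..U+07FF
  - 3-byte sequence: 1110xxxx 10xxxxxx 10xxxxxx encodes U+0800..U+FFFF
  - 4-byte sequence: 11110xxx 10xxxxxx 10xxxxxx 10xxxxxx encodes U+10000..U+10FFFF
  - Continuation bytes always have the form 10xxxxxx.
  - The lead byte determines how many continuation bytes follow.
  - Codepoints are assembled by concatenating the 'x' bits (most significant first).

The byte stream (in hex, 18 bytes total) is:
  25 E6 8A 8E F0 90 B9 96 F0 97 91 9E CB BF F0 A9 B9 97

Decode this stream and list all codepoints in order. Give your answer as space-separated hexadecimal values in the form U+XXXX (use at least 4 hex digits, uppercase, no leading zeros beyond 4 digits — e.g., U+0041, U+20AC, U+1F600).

Byte[0]=25: 1-byte ASCII. cp=U+0025
Byte[1]=E6: 3-byte lead, need 2 cont bytes. acc=0x6
Byte[2]=8A: continuation. acc=(acc<<6)|0x0A=0x18A
Byte[3]=8E: continuation. acc=(acc<<6)|0x0E=0x628E
Completed: cp=U+628E (starts at byte 1)
Byte[4]=F0: 4-byte lead, need 3 cont bytes. acc=0x0
Byte[5]=90: continuation. acc=(acc<<6)|0x10=0x10
Byte[6]=B9: continuation. acc=(acc<<6)|0x39=0x439
Byte[7]=96: continuation. acc=(acc<<6)|0x16=0x10E56
Completed: cp=U+10E56 (starts at byte 4)
Byte[8]=F0: 4-byte lead, need 3 cont bytes. acc=0x0
Byte[9]=97: continuation. acc=(acc<<6)|0x17=0x17
Byte[10]=91: continuation. acc=(acc<<6)|0x11=0x5D1
Byte[11]=9E: continuation. acc=(acc<<6)|0x1E=0x1745E
Completed: cp=U+1745E (starts at byte 8)
Byte[12]=CB: 2-byte lead, need 1 cont bytes. acc=0xB
Byte[13]=BF: continuation. acc=(acc<<6)|0x3F=0x2FF
Completed: cp=U+02FF (starts at byte 12)
Byte[14]=F0: 4-byte lead, need 3 cont bytes. acc=0x0
Byte[15]=A9: continuation. acc=(acc<<6)|0x29=0x29
Byte[16]=B9: continuation. acc=(acc<<6)|0x39=0xA79
Byte[17]=97: continuation. acc=(acc<<6)|0x17=0x29E57
Completed: cp=U+29E57 (starts at byte 14)

Answer: U+0025 U+628E U+10E56 U+1745E U+02FF U+29E57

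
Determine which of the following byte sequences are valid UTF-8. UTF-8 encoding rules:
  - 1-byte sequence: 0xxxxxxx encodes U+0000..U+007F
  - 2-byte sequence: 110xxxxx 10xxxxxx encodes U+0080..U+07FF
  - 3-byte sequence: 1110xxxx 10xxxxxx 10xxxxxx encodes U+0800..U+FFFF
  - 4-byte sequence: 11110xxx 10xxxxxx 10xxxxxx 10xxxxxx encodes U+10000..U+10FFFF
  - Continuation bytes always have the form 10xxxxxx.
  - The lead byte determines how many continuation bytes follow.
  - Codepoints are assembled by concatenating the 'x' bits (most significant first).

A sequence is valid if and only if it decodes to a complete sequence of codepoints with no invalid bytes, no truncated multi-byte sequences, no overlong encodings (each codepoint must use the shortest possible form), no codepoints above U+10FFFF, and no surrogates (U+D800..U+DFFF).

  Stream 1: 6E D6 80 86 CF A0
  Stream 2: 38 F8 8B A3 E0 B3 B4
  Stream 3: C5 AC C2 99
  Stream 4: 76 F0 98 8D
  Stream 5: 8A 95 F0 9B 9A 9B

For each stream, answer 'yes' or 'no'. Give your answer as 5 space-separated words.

Answer: no no yes no no

Derivation:
Stream 1: error at byte offset 3. INVALID
Stream 2: error at byte offset 1. INVALID
Stream 3: decodes cleanly. VALID
Stream 4: error at byte offset 4. INVALID
Stream 5: error at byte offset 0. INVALID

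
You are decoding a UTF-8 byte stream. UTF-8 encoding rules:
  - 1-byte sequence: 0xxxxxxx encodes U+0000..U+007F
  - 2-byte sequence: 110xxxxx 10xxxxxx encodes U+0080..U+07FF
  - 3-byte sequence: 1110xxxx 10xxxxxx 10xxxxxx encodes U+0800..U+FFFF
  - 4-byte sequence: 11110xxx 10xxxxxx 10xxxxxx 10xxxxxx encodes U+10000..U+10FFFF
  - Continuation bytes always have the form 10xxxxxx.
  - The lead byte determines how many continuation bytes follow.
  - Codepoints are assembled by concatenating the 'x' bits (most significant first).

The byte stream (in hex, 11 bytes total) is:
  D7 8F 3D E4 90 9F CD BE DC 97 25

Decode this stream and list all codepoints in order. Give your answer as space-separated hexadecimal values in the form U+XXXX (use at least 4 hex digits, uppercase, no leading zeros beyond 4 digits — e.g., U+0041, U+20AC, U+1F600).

Byte[0]=D7: 2-byte lead, need 1 cont bytes. acc=0x17
Byte[1]=8F: continuation. acc=(acc<<6)|0x0F=0x5CF
Completed: cp=U+05CF (starts at byte 0)
Byte[2]=3D: 1-byte ASCII. cp=U+003D
Byte[3]=E4: 3-byte lead, need 2 cont bytes. acc=0x4
Byte[4]=90: continuation. acc=(acc<<6)|0x10=0x110
Byte[5]=9F: continuation. acc=(acc<<6)|0x1F=0x441F
Completed: cp=U+441F (starts at byte 3)
Byte[6]=CD: 2-byte lead, need 1 cont bytes. acc=0xD
Byte[7]=BE: continuation. acc=(acc<<6)|0x3E=0x37E
Completed: cp=U+037E (starts at byte 6)
Byte[8]=DC: 2-byte lead, need 1 cont bytes. acc=0x1C
Byte[9]=97: continuation. acc=(acc<<6)|0x17=0x717
Completed: cp=U+0717 (starts at byte 8)
Byte[10]=25: 1-byte ASCII. cp=U+0025

Answer: U+05CF U+003D U+441F U+037E U+0717 U+0025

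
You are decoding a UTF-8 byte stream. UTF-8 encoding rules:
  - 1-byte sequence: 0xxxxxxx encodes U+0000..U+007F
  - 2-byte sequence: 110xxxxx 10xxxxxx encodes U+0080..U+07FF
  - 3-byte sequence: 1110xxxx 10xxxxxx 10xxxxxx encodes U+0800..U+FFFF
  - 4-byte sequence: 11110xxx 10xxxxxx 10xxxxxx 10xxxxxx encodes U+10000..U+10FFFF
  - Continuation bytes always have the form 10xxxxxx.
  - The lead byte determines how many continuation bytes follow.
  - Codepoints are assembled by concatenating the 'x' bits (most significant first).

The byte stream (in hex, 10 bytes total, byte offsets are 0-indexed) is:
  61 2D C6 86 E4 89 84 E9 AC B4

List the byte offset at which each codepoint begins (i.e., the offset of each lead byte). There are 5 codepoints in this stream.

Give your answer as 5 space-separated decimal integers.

Answer: 0 1 2 4 7

Derivation:
Byte[0]=61: 1-byte ASCII. cp=U+0061
Byte[1]=2D: 1-byte ASCII. cp=U+002D
Byte[2]=C6: 2-byte lead, need 1 cont bytes. acc=0x6
Byte[3]=86: continuation. acc=(acc<<6)|0x06=0x186
Completed: cp=U+0186 (starts at byte 2)
Byte[4]=E4: 3-byte lead, need 2 cont bytes. acc=0x4
Byte[5]=89: continuation. acc=(acc<<6)|0x09=0x109
Byte[6]=84: continuation. acc=(acc<<6)|0x04=0x4244
Completed: cp=U+4244 (starts at byte 4)
Byte[7]=E9: 3-byte lead, need 2 cont bytes. acc=0x9
Byte[8]=AC: continuation. acc=(acc<<6)|0x2C=0x26C
Byte[9]=B4: continuation. acc=(acc<<6)|0x34=0x9B34
Completed: cp=U+9B34 (starts at byte 7)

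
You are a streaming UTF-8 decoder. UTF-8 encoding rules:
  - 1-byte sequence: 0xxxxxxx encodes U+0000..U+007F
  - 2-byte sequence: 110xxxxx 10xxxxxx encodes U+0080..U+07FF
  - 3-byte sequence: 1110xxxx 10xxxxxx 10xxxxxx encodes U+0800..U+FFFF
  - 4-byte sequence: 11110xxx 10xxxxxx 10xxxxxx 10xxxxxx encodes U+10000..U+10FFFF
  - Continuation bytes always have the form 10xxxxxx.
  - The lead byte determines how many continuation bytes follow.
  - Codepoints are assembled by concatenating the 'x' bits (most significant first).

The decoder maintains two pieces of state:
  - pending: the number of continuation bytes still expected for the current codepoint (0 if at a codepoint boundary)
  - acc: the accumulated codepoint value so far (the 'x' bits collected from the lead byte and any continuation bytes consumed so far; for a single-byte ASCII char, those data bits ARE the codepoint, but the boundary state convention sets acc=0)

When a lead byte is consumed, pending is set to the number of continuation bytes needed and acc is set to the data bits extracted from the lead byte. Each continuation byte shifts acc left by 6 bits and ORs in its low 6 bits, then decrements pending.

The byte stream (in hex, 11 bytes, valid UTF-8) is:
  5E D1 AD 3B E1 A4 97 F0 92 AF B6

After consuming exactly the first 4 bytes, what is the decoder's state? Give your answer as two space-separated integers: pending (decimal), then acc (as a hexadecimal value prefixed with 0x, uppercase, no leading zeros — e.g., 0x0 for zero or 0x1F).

Byte[0]=5E: 1-byte. pending=0, acc=0x0
Byte[1]=D1: 2-byte lead. pending=1, acc=0x11
Byte[2]=AD: continuation. acc=(acc<<6)|0x2D=0x46D, pending=0
Byte[3]=3B: 1-byte. pending=0, acc=0x0

Answer: 0 0x0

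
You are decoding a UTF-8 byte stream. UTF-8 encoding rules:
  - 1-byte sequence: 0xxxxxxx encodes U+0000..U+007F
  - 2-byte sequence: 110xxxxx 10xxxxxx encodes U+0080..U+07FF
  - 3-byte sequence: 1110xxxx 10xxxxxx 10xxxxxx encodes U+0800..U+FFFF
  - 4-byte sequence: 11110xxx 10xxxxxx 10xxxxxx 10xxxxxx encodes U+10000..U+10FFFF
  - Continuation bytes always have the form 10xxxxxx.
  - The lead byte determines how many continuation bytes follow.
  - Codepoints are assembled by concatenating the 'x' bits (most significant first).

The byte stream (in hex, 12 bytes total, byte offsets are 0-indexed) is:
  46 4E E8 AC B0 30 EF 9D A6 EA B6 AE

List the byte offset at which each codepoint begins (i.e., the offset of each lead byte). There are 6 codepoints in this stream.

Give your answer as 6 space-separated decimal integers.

Byte[0]=46: 1-byte ASCII. cp=U+0046
Byte[1]=4E: 1-byte ASCII. cp=U+004E
Byte[2]=E8: 3-byte lead, need 2 cont bytes. acc=0x8
Byte[3]=AC: continuation. acc=(acc<<6)|0x2C=0x22C
Byte[4]=B0: continuation. acc=(acc<<6)|0x30=0x8B30
Completed: cp=U+8B30 (starts at byte 2)
Byte[5]=30: 1-byte ASCII. cp=U+0030
Byte[6]=EF: 3-byte lead, need 2 cont bytes. acc=0xF
Byte[7]=9D: continuation. acc=(acc<<6)|0x1D=0x3DD
Byte[8]=A6: continuation. acc=(acc<<6)|0x26=0xF766
Completed: cp=U+F766 (starts at byte 6)
Byte[9]=EA: 3-byte lead, need 2 cont bytes. acc=0xA
Byte[10]=B6: continuation. acc=(acc<<6)|0x36=0x2B6
Byte[11]=AE: continuation. acc=(acc<<6)|0x2E=0xADAE
Completed: cp=U+ADAE (starts at byte 9)

Answer: 0 1 2 5 6 9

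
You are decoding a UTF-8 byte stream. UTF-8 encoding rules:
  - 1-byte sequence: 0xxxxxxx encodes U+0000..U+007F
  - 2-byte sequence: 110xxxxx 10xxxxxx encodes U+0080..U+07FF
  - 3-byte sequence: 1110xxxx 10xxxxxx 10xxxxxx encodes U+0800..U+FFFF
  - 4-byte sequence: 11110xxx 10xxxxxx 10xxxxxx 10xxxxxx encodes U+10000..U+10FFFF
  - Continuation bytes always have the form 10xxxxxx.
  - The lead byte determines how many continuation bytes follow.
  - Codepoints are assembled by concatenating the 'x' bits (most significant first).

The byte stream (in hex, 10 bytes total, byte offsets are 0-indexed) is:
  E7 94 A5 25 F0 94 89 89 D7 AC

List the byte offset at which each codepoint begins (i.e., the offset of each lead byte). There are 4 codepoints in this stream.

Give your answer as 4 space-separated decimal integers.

Byte[0]=E7: 3-byte lead, need 2 cont bytes. acc=0x7
Byte[1]=94: continuation. acc=(acc<<6)|0x14=0x1D4
Byte[2]=A5: continuation. acc=(acc<<6)|0x25=0x7525
Completed: cp=U+7525 (starts at byte 0)
Byte[3]=25: 1-byte ASCII. cp=U+0025
Byte[4]=F0: 4-byte lead, need 3 cont bytes. acc=0x0
Byte[5]=94: continuation. acc=(acc<<6)|0x14=0x14
Byte[6]=89: continuation. acc=(acc<<6)|0x09=0x509
Byte[7]=89: continuation. acc=(acc<<6)|0x09=0x14249
Completed: cp=U+14249 (starts at byte 4)
Byte[8]=D7: 2-byte lead, need 1 cont bytes. acc=0x17
Byte[9]=AC: continuation. acc=(acc<<6)|0x2C=0x5EC
Completed: cp=U+05EC (starts at byte 8)

Answer: 0 3 4 8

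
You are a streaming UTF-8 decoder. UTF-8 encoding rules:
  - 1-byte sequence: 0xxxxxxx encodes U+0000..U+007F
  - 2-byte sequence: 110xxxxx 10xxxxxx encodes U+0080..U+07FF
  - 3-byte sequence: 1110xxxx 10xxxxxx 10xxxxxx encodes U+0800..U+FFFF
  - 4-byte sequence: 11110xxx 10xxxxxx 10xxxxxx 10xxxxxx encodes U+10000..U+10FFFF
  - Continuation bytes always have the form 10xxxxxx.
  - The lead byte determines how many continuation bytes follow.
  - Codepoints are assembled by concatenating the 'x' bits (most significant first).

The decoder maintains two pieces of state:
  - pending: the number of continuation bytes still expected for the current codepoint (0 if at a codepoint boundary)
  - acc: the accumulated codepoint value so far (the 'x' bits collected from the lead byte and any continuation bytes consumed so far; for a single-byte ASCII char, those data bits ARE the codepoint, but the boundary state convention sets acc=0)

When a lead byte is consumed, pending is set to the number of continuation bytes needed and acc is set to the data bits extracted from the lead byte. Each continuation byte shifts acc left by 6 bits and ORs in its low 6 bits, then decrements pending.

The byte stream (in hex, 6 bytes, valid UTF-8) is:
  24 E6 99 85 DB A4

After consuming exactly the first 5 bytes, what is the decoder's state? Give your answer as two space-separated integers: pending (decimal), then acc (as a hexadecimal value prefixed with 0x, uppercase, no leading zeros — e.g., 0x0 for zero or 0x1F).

Byte[0]=24: 1-byte. pending=0, acc=0x0
Byte[1]=E6: 3-byte lead. pending=2, acc=0x6
Byte[2]=99: continuation. acc=(acc<<6)|0x19=0x199, pending=1
Byte[3]=85: continuation. acc=(acc<<6)|0x05=0x6645, pending=0
Byte[4]=DB: 2-byte lead. pending=1, acc=0x1B

Answer: 1 0x1B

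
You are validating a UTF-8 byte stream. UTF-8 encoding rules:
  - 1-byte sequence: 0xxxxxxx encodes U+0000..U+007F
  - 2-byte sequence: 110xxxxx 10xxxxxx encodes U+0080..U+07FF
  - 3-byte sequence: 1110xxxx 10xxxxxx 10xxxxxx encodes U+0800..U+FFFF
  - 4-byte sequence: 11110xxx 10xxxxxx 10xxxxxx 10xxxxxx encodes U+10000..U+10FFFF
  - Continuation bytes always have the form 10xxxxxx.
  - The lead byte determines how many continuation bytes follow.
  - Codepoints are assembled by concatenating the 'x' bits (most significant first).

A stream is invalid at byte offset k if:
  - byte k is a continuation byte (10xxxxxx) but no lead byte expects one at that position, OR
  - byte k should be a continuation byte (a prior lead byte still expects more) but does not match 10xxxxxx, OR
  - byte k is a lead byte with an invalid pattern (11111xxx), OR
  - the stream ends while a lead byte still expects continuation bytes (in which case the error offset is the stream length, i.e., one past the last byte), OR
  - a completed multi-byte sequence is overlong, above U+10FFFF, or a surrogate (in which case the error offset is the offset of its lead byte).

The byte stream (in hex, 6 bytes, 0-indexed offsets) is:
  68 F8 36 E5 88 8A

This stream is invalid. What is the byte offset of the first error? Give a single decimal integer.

Byte[0]=68: 1-byte ASCII. cp=U+0068
Byte[1]=F8: INVALID lead byte (not 0xxx/110x/1110/11110)

Answer: 1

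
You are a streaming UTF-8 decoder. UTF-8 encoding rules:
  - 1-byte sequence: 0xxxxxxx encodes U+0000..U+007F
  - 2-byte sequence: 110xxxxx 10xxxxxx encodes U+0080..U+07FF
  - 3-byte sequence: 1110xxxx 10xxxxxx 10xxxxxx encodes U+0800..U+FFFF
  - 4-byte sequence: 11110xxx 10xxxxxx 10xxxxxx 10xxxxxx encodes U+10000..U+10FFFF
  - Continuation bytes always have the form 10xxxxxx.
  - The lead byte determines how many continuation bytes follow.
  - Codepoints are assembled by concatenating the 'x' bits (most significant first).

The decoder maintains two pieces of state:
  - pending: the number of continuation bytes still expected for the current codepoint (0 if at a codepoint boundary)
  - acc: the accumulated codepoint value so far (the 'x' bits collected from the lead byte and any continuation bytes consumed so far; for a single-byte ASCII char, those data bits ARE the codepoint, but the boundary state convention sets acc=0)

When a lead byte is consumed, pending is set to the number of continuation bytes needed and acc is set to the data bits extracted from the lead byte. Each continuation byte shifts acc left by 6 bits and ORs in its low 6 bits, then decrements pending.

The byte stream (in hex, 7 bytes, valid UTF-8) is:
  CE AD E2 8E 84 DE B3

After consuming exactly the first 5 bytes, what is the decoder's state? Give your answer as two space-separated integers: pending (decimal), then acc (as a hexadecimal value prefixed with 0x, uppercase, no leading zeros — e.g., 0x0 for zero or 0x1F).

Byte[0]=CE: 2-byte lead. pending=1, acc=0xE
Byte[1]=AD: continuation. acc=(acc<<6)|0x2D=0x3AD, pending=0
Byte[2]=E2: 3-byte lead. pending=2, acc=0x2
Byte[3]=8E: continuation. acc=(acc<<6)|0x0E=0x8E, pending=1
Byte[4]=84: continuation. acc=(acc<<6)|0x04=0x2384, pending=0

Answer: 0 0x2384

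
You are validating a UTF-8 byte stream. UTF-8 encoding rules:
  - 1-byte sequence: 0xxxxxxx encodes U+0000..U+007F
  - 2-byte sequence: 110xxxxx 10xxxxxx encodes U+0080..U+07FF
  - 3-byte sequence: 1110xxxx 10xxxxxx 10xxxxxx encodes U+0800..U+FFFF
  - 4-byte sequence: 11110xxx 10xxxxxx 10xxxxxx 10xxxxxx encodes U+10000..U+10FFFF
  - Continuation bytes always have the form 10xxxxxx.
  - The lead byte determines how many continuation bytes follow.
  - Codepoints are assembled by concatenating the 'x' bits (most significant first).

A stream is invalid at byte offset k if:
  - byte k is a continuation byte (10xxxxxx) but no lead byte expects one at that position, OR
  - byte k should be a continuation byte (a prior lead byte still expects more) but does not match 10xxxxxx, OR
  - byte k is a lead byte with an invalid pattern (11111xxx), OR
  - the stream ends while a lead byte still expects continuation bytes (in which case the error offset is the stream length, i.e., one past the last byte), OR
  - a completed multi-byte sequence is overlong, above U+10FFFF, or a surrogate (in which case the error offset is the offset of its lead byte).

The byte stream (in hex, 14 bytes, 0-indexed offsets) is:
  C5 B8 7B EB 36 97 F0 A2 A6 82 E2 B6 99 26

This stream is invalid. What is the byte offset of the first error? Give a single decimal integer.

Byte[0]=C5: 2-byte lead, need 1 cont bytes. acc=0x5
Byte[1]=B8: continuation. acc=(acc<<6)|0x38=0x178
Completed: cp=U+0178 (starts at byte 0)
Byte[2]=7B: 1-byte ASCII. cp=U+007B
Byte[3]=EB: 3-byte lead, need 2 cont bytes. acc=0xB
Byte[4]=36: expected 10xxxxxx continuation. INVALID

Answer: 4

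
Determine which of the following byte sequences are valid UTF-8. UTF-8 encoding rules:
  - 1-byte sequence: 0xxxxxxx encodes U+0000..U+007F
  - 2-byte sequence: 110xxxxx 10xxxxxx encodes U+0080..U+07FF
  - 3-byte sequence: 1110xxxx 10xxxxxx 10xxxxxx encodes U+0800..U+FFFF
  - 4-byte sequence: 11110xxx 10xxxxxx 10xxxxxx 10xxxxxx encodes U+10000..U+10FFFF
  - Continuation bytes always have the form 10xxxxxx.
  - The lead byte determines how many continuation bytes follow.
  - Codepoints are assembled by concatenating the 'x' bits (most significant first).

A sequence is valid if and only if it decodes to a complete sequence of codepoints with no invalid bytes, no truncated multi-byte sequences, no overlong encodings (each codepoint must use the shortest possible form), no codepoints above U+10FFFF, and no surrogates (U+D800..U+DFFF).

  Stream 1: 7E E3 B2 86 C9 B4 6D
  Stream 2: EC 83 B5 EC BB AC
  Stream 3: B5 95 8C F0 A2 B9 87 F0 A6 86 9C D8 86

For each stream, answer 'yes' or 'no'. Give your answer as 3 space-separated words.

Answer: yes yes no

Derivation:
Stream 1: decodes cleanly. VALID
Stream 2: decodes cleanly. VALID
Stream 3: error at byte offset 0. INVALID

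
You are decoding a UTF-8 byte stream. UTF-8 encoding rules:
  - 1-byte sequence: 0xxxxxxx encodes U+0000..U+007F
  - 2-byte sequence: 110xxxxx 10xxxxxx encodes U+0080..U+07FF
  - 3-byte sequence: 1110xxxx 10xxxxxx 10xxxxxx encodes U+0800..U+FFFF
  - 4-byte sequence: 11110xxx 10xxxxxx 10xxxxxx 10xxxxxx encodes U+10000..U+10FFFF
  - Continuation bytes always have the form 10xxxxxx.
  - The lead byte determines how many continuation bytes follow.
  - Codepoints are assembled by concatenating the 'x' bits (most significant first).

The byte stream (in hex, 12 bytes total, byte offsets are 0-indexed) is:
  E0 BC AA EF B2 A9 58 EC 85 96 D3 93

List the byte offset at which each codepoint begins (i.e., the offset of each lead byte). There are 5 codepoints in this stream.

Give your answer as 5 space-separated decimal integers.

Answer: 0 3 6 7 10

Derivation:
Byte[0]=E0: 3-byte lead, need 2 cont bytes. acc=0x0
Byte[1]=BC: continuation. acc=(acc<<6)|0x3C=0x3C
Byte[2]=AA: continuation. acc=(acc<<6)|0x2A=0xF2A
Completed: cp=U+0F2A (starts at byte 0)
Byte[3]=EF: 3-byte lead, need 2 cont bytes. acc=0xF
Byte[4]=B2: continuation. acc=(acc<<6)|0x32=0x3F2
Byte[5]=A9: continuation. acc=(acc<<6)|0x29=0xFCA9
Completed: cp=U+FCA9 (starts at byte 3)
Byte[6]=58: 1-byte ASCII. cp=U+0058
Byte[7]=EC: 3-byte lead, need 2 cont bytes. acc=0xC
Byte[8]=85: continuation. acc=(acc<<6)|0x05=0x305
Byte[9]=96: continuation. acc=(acc<<6)|0x16=0xC156
Completed: cp=U+C156 (starts at byte 7)
Byte[10]=D3: 2-byte lead, need 1 cont bytes. acc=0x13
Byte[11]=93: continuation. acc=(acc<<6)|0x13=0x4D3
Completed: cp=U+04D3 (starts at byte 10)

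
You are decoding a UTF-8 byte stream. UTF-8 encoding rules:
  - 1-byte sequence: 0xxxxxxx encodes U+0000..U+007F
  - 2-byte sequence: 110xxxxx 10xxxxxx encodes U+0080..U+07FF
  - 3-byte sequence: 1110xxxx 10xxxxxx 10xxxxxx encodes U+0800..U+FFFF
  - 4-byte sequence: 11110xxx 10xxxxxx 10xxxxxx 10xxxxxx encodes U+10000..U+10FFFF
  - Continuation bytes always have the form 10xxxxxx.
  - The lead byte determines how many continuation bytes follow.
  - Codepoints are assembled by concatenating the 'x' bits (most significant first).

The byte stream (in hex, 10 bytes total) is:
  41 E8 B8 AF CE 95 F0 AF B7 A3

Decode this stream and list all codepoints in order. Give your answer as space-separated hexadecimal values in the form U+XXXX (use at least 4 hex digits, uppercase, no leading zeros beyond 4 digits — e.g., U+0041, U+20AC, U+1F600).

Answer: U+0041 U+8E2F U+0395 U+2FDE3

Derivation:
Byte[0]=41: 1-byte ASCII. cp=U+0041
Byte[1]=E8: 3-byte lead, need 2 cont bytes. acc=0x8
Byte[2]=B8: continuation. acc=(acc<<6)|0x38=0x238
Byte[3]=AF: continuation. acc=(acc<<6)|0x2F=0x8E2F
Completed: cp=U+8E2F (starts at byte 1)
Byte[4]=CE: 2-byte lead, need 1 cont bytes. acc=0xE
Byte[5]=95: continuation. acc=(acc<<6)|0x15=0x395
Completed: cp=U+0395 (starts at byte 4)
Byte[6]=F0: 4-byte lead, need 3 cont bytes. acc=0x0
Byte[7]=AF: continuation. acc=(acc<<6)|0x2F=0x2F
Byte[8]=B7: continuation. acc=(acc<<6)|0x37=0xBF7
Byte[9]=A3: continuation. acc=(acc<<6)|0x23=0x2FDE3
Completed: cp=U+2FDE3 (starts at byte 6)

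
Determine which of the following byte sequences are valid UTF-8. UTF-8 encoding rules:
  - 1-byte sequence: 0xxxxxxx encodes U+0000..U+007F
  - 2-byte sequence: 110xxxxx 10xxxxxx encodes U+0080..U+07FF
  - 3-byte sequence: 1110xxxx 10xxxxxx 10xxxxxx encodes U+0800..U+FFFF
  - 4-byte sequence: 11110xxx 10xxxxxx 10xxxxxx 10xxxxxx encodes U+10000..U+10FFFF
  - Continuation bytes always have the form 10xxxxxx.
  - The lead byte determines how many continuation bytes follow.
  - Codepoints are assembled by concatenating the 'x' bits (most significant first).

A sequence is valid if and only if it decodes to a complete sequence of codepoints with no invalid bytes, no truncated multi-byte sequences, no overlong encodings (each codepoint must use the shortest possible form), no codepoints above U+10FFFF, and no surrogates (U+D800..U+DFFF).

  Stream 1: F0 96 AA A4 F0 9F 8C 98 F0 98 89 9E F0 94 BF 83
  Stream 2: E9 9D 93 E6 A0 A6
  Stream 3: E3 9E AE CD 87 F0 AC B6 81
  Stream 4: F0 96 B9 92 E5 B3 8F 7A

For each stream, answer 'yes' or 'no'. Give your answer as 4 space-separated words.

Answer: yes yes yes yes

Derivation:
Stream 1: decodes cleanly. VALID
Stream 2: decodes cleanly. VALID
Stream 3: decodes cleanly. VALID
Stream 4: decodes cleanly. VALID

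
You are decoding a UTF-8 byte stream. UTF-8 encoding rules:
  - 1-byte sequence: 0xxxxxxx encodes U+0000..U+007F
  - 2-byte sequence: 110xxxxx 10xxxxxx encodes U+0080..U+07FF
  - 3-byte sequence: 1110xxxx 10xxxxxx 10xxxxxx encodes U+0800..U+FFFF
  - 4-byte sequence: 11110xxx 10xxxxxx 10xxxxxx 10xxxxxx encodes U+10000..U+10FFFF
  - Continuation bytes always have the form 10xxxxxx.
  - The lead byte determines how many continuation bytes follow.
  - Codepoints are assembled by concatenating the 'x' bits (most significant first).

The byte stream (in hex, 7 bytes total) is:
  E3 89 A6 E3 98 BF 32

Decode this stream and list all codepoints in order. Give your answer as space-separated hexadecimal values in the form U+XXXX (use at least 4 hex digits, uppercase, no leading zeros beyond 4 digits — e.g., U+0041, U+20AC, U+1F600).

Answer: U+3266 U+363F U+0032

Derivation:
Byte[0]=E3: 3-byte lead, need 2 cont bytes. acc=0x3
Byte[1]=89: continuation. acc=(acc<<6)|0x09=0xC9
Byte[2]=A6: continuation. acc=(acc<<6)|0x26=0x3266
Completed: cp=U+3266 (starts at byte 0)
Byte[3]=E3: 3-byte lead, need 2 cont bytes. acc=0x3
Byte[4]=98: continuation. acc=(acc<<6)|0x18=0xD8
Byte[5]=BF: continuation. acc=(acc<<6)|0x3F=0x363F
Completed: cp=U+363F (starts at byte 3)
Byte[6]=32: 1-byte ASCII. cp=U+0032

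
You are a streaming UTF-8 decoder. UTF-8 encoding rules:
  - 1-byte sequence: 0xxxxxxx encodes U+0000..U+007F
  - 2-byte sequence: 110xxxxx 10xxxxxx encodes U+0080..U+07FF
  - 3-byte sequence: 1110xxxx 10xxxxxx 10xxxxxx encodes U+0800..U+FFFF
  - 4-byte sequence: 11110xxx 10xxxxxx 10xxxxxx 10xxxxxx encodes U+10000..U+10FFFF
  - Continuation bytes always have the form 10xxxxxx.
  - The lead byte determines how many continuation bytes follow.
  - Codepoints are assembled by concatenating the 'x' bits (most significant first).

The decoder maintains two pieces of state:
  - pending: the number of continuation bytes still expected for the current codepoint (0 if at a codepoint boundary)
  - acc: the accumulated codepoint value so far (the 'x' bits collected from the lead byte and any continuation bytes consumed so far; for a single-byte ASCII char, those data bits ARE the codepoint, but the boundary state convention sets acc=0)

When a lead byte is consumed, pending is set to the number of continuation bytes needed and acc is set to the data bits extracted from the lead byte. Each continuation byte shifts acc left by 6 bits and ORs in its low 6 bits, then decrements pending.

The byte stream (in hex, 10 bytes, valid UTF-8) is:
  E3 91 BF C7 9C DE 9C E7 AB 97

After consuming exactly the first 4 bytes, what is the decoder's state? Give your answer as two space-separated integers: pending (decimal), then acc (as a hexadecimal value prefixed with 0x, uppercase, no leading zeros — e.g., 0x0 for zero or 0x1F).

Byte[0]=E3: 3-byte lead. pending=2, acc=0x3
Byte[1]=91: continuation. acc=(acc<<6)|0x11=0xD1, pending=1
Byte[2]=BF: continuation. acc=(acc<<6)|0x3F=0x347F, pending=0
Byte[3]=C7: 2-byte lead. pending=1, acc=0x7

Answer: 1 0x7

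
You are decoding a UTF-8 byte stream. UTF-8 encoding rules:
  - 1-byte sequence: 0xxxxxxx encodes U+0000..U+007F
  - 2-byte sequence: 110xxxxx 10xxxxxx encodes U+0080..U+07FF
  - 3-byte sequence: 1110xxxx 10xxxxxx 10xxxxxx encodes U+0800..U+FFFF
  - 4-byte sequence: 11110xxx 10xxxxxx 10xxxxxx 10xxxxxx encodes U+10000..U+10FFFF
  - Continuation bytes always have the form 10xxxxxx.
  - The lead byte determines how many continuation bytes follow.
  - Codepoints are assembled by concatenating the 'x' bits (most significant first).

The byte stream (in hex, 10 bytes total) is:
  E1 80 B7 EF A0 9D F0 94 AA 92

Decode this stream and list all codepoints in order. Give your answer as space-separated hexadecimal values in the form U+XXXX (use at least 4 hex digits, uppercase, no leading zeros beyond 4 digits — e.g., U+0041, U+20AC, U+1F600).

Byte[0]=E1: 3-byte lead, need 2 cont bytes. acc=0x1
Byte[1]=80: continuation. acc=(acc<<6)|0x00=0x40
Byte[2]=B7: continuation. acc=(acc<<6)|0x37=0x1037
Completed: cp=U+1037 (starts at byte 0)
Byte[3]=EF: 3-byte lead, need 2 cont bytes. acc=0xF
Byte[4]=A0: continuation. acc=(acc<<6)|0x20=0x3E0
Byte[5]=9D: continuation. acc=(acc<<6)|0x1D=0xF81D
Completed: cp=U+F81D (starts at byte 3)
Byte[6]=F0: 4-byte lead, need 3 cont bytes. acc=0x0
Byte[7]=94: continuation. acc=(acc<<6)|0x14=0x14
Byte[8]=AA: continuation. acc=(acc<<6)|0x2A=0x52A
Byte[9]=92: continuation. acc=(acc<<6)|0x12=0x14A92
Completed: cp=U+14A92 (starts at byte 6)

Answer: U+1037 U+F81D U+14A92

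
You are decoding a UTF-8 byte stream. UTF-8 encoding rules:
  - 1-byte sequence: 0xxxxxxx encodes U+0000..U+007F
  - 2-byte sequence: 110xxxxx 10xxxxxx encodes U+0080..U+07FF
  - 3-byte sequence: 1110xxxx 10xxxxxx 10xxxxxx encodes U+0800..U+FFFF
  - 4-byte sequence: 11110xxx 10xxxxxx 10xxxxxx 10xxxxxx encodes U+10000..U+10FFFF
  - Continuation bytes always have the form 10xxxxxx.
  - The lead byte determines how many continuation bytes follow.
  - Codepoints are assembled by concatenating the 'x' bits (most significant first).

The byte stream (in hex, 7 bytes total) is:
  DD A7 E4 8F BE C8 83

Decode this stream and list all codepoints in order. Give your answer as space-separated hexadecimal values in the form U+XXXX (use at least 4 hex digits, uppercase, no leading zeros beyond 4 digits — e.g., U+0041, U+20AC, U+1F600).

Answer: U+0767 U+43FE U+0203

Derivation:
Byte[0]=DD: 2-byte lead, need 1 cont bytes. acc=0x1D
Byte[1]=A7: continuation. acc=(acc<<6)|0x27=0x767
Completed: cp=U+0767 (starts at byte 0)
Byte[2]=E4: 3-byte lead, need 2 cont bytes. acc=0x4
Byte[3]=8F: continuation. acc=(acc<<6)|0x0F=0x10F
Byte[4]=BE: continuation. acc=(acc<<6)|0x3E=0x43FE
Completed: cp=U+43FE (starts at byte 2)
Byte[5]=C8: 2-byte lead, need 1 cont bytes. acc=0x8
Byte[6]=83: continuation. acc=(acc<<6)|0x03=0x203
Completed: cp=U+0203 (starts at byte 5)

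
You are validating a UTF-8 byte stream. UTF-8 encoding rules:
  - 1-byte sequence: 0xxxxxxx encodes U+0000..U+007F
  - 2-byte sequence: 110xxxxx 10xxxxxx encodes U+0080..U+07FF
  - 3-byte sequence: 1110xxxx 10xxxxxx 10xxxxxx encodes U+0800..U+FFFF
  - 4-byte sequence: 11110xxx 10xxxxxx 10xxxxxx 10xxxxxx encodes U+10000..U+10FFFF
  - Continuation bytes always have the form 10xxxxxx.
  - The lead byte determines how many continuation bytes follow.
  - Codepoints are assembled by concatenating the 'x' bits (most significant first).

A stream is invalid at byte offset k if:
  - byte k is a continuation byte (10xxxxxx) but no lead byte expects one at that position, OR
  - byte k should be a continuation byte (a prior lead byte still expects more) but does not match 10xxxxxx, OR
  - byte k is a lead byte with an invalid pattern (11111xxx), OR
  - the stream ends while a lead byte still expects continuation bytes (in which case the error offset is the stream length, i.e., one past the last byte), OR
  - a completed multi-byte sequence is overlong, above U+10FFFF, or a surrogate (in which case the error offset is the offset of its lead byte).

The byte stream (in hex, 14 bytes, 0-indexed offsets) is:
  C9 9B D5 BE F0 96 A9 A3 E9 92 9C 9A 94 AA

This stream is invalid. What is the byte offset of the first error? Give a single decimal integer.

Answer: 11

Derivation:
Byte[0]=C9: 2-byte lead, need 1 cont bytes. acc=0x9
Byte[1]=9B: continuation. acc=(acc<<6)|0x1B=0x25B
Completed: cp=U+025B (starts at byte 0)
Byte[2]=D5: 2-byte lead, need 1 cont bytes. acc=0x15
Byte[3]=BE: continuation. acc=(acc<<6)|0x3E=0x57E
Completed: cp=U+057E (starts at byte 2)
Byte[4]=F0: 4-byte lead, need 3 cont bytes. acc=0x0
Byte[5]=96: continuation. acc=(acc<<6)|0x16=0x16
Byte[6]=A9: continuation. acc=(acc<<6)|0x29=0x5A9
Byte[7]=A3: continuation. acc=(acc<<6)|0x23=0x16A63
Completed: cp=U+16A63 (starts at byte 4)
Byte[8]=E9: 3-byte lead, need 2 cont bytes. acc=0x9
Byte[9]=92: continuation. acc=(acc<<6)|0x12=0x252
Byte[10]=9C: continuation. acc=(acc<<6)|0x1C=0x949C
Completed: cp=U+949C (starts at byte 8)
Byte[11]=9A: INVALID lead byte (not 0xxx/110x/1110/11110)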